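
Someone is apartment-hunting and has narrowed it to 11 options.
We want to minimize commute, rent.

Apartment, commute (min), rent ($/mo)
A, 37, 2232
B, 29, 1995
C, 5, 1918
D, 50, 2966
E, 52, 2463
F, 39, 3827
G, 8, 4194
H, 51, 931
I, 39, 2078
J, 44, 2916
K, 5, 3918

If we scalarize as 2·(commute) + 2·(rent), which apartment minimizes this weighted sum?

A: 2·37 + 2·2232 = 4538
B: 2·29 + 2·1995 = 4048
C: 2·5 + 2·1918 = 3846
D: 2·50 + 2·2966 = 6032
E: 2·52 + 2·2463 = 5030
F: 2·39 + 2·3827 = 7732
G: 2·8 + 2·4194 = 8404
H: 2·51 + 2·931 = 1964
I: 2·39 + 2·2078 = 4234
J: 2·44 + 2·2916 = 5920
K: 2·5 + 2·3918 = 7846
Lowest: H at 1964.

H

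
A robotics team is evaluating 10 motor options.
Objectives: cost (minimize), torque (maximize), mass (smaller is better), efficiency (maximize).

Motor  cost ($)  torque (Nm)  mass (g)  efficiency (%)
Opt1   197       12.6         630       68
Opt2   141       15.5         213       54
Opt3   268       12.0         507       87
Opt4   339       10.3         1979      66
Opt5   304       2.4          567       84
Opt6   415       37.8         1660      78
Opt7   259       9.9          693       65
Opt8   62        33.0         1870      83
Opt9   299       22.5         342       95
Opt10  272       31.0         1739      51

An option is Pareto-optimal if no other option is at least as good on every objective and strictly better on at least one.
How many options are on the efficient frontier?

Opt1: not dominated.
Opt2: not dominated (best mass).
Opt3: not dominated.
Opt4: dominated by Opt1 (cost 197≤339, torque 12.6≥10.3, mass 630≤1979, efficiency 68≥66).
Opt5: dominated by Opt3 (cost 268≤304, torque 12.0≥2.4, mass 507≤567, efficiency 87≥84).
Opt6: not dominated (best torque).
Opt7: dominated by Opt1 (cost 197≤259, torque 12.6≥9.9, mass 630≤693, efficiency 68≥65).
Opt8: not dominated (best cost).
Opt9: not dominated (best efficiency).
Opt10: not dominated.
Pareto-optimal: Opt1, Opt2, Opt3, Opt6, Opt8, Opt9, Opt10 → 7.

7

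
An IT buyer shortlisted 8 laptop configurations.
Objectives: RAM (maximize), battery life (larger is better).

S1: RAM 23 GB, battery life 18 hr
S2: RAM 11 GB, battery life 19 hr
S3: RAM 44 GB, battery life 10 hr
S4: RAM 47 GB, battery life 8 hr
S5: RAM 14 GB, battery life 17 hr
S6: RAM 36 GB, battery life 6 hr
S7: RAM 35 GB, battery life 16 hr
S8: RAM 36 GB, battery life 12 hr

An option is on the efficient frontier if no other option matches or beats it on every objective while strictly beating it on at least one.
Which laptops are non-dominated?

S1, S2, S3, S4, S7, S8

S1: not dominated.
S2: not dominated (best battery life).
S3: not dominated.
S4: not dominated (best RAM).
S5: dominated by S1 (RAM 23≥14, battery life 18≥17).
S6: dominated by S3 (RAM 44≥36, battery life 10≥6).
S7: not dominated.
S8: not dominated.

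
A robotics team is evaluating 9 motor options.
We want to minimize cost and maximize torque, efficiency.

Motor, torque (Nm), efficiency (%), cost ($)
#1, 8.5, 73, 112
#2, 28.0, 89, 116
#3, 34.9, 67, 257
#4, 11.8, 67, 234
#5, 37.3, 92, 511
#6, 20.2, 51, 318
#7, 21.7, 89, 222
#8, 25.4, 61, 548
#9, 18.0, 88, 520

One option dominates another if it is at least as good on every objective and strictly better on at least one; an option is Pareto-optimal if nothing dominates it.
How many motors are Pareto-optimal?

4

#1: not dominated (best cost).
#2: not dominated.
#3: not dominated.
#4: dominated by #2 (torque 28.0≥11.8, efficiency 89≥67, cost 116≤234).
#5: not dominated (best torque).
#6: dominated by #2 (torque 28.0≥20.2, efficiency 89≥51, cost 116≤318).
#7: dominated by #2 (torque 28.0≥21.7, efficiency 89≥89, cost 116≤222).
#8: dominated by #2 (torque 28.0≥25.4, efficiency 89≥61, cost 116≤548).
#9: dominated by #2 (torque 28.0≥18.0, efficiency 89≥88, cost 116≤520).
Pareto-optimal: #1, #2, #3, #5 → 4.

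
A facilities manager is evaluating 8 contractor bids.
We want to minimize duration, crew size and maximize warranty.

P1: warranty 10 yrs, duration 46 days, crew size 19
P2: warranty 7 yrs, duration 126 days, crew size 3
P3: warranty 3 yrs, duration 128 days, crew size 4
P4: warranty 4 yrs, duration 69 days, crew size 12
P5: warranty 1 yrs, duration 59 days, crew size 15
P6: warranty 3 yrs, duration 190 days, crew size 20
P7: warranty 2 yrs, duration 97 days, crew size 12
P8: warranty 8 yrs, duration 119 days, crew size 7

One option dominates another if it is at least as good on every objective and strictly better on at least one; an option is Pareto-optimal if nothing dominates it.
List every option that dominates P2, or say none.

none

P1: worse on crew size (19 vs 3).
P3: worse on warranty (3 vs 7).
P4: worse on warranty (4 vs 7).
P5: worse on warranty (1 vs 7).
P6: worse on warranty (3 vs 7).
P7: worse on warranty (2 vs 7).
P8: worse on crew size (7 vs 3).
No option dominates P2.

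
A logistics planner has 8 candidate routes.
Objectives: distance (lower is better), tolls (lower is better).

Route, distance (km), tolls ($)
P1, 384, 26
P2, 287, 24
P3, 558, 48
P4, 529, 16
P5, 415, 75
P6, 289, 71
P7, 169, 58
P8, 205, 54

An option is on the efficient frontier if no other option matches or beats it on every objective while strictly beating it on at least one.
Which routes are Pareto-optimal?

P2, P4, P7, P8

P1: dominated by P2 (distance 287≤384, tolls 24≤26).
P2: not dominated.
P3: dominated by P1 (distance 384≤558, tolls 26≤48).
P4: not dominated (best tolls).
P5: dominated by P1 (distance 384≤415, tolls 26≤75).
P6: dominated by P2 (distance 287≤289, tolls 24≤71).
P7: not dominated (best distance).
P8: not dominated.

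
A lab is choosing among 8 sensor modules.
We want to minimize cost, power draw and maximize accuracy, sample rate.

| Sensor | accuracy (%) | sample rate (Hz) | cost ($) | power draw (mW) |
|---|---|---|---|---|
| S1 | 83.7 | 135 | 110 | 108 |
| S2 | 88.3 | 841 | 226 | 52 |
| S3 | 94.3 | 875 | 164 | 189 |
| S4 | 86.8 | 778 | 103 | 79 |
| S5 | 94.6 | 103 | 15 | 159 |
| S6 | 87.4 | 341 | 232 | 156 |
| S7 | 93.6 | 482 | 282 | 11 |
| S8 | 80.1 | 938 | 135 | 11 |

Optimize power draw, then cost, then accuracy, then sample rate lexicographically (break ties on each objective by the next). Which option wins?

First minimize power draw: best is 11, kept {S7, S8}.
Then minimize cost: best is 135, kept {S8}.

S8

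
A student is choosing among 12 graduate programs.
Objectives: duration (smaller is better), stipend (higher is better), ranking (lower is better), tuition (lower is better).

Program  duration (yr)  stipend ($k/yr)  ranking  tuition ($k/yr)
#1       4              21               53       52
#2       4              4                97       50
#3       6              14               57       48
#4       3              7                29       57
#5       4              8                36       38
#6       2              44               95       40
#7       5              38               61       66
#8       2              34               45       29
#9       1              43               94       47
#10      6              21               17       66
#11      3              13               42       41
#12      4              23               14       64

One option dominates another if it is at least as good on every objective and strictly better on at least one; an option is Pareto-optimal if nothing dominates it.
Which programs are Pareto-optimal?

#1: dominated by #8 (duration 2≤4, stipend 34≥21, ranking 45≤53, tuition 29≤52).
#2: dominated by #5 (duration 4≤4, stipend 8≥4, ranking 36≤97, tuition 38≤50).
#3: dominated by #8 (duration 2≤6, stipend 34≥14, ranking 45≤57, tuition 29≤48).
#4: not dominated.
#5: not dominated.
#6: not dominated (best stipend).
#7: not dominated.
#8: not dominated (best tuition).
#9: not dominated (best duration).
#10: dominated by #12 (duration 4≤6, stipend 23≥21, ranking 14≤17, tuition 64≤66).
#11: not dominated.
#12: not dominated (best ranking).

#4, #5, #6, #7, #8, #9, #11, #12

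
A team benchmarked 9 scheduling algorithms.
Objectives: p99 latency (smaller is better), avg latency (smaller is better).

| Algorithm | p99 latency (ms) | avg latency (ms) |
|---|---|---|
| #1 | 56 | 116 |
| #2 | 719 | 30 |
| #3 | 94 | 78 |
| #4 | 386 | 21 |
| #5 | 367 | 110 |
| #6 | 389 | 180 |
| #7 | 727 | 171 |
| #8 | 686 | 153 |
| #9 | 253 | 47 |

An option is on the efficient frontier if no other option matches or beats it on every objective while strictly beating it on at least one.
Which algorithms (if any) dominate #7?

#1: p99 latency 56≤727, avg latency 116≤171 — dominates #7.
#2: p99 latency 719≤727, avg latency 30≤171 — dominates #7.
#3: p99 latency 94≤727, avg latency 78≤171 — dominates #7.
#4: p99 latency 386≤727, avg latency 21≤171 — dominates #7.
#5: p99 latency 367≤727, avg latency 110≤171 — dominates #7.
#8: p99 latency 686≤727, avg latency 153≤171 — dominates #7.
#9: p99 latency 253≤727, avg latency 47≤171 — dominates #7.
Others (#6) are each worse than #7 on at least one objective.

#1, #2, #3, #4, #5, #8, #9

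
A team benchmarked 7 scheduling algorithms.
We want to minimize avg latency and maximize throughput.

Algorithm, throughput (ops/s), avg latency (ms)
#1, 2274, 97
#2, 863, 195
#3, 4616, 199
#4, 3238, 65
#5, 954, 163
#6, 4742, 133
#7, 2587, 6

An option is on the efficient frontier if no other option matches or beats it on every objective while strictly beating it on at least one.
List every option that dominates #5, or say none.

#1, #4, #6, #7

#1: throughput 2274≥954, avg latency 97≤163 — dominates #5.
#4: throughput 3238≥954, avg latency 65≤163 — dominates #5.
#6: throughput 4742≥954, avg latency 133≤163 — dominates #5.
#7: throughput 2587≥954, avg latency 6≤163 — dominates #5.
Others (#2, #3) are each worse than #5 on at least one objective.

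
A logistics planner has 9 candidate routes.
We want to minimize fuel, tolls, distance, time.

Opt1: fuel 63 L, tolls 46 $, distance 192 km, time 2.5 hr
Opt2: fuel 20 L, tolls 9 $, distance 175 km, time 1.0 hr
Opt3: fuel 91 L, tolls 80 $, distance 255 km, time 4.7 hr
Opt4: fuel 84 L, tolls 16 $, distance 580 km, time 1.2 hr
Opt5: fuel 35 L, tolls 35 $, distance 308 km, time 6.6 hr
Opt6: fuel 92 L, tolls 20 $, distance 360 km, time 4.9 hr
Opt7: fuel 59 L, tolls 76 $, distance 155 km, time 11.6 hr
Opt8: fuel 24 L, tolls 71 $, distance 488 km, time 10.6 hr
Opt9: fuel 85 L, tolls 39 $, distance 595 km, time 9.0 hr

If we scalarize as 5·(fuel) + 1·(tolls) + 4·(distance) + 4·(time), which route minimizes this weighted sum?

Opt1: 5·63 + 1·46 + 4·192 + 4·2.5 = 1139.0
Opt2: 5·20 + 1·9 + 4·175 + 4·1.0 = 813.0
Opt3: 5·91 + 1·80 + 4·255 + 4·4.7 = 1573.8
Opt4: 5·84 + 1·16 + 4·580 + 4·1.2 = 2760.8
Opt5: 5·35 + 1·35 + 4·308 + 4·6.6 = 1468.4
Opt6: 5·92 + 1·20 + 4·360 + 4·4.9 = 1939.6
Opt7: 5·59 + 1·76 + 4·155 + 4·11.6 = 1037.4
Opt8: 5·24 + 1·71 + 4·488 + 4·10.6 = 2185.4
Opt9: 5·85 + 1·39 + 4·595 + 4·9.0 = 2880.0
Lowest: Opt2 at 813.0.

Opt2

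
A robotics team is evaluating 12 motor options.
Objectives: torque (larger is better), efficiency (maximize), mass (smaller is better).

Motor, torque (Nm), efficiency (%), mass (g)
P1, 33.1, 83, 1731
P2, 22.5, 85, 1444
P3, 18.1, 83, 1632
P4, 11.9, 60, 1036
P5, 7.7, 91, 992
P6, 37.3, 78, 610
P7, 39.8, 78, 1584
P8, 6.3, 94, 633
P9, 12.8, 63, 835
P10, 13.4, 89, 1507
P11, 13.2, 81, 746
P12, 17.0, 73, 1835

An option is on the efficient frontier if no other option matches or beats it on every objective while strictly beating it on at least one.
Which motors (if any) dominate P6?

P1: worse on torque (33.1 vs 37.3).
P2: worse on torque (22.5 vs 37.3).
P3: worse on torque (18.1 vs 37.3).
P4: worse on torque (11.9 vs 37.3).
P5: worse on torque (7.7 vs 37.3).
P7: worse on mass (1584 vs 610).
P8: worse on torque (6.3 vs 37.3).
P9: worse on torque (12.8 vs 37.3).
P10: worse on torque (13.4 vs 37.3).
P11: worse on torque (13.2 vs 37.3).
P12: worse on torque (17.0 vs 37.3).
No option dominates P6.

none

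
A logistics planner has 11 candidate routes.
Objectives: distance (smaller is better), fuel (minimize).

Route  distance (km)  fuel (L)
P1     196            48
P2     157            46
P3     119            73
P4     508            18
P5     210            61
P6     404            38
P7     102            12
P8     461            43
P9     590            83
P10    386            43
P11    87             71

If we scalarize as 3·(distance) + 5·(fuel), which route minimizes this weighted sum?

P1: 3·196 + 5·48 = 828
P2: 3·157 + 5·46 = 701
P3: 3·119 + 5·73 = 722
P4: 3·508 + 5·18 = 1614
P5: 3·210 + 5·61 = 935
P6: 3·404 + 5·38 = 1402
P7: 3·102 + 5·12 = 366
P8: 3·461 + 5·43 = 1598
P9: 3·590 + 5·83 = 2185
P10: 3·386 + 5·43 = 1373
P11: 3·87 + 5·71 = 616
Lowest: P7 at 366.

P7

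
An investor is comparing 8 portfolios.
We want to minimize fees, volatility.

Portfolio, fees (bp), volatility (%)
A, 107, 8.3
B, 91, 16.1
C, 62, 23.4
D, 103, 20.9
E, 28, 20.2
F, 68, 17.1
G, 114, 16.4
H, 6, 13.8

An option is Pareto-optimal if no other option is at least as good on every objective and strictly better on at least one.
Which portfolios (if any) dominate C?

E: fees 28≤62, volatility 20.2≤23.4 — dominates C.
H: fees 6≤62, volatility 13.8≤23.4 — dominates C.
Others (A, B, D, F, G) are each worse than C on at least one objective.

E, H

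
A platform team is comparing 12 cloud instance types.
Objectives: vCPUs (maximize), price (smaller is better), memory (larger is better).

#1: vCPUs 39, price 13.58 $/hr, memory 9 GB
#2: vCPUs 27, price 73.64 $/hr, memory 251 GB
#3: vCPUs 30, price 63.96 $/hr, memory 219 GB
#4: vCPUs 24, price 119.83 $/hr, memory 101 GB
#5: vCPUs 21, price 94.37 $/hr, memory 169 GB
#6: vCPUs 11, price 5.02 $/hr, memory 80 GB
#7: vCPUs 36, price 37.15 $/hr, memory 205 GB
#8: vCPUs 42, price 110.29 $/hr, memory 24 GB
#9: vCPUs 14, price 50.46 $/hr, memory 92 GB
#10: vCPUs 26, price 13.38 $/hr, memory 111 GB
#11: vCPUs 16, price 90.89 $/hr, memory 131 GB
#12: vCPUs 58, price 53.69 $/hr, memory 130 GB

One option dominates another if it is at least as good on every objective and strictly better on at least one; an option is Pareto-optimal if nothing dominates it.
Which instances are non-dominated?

#1, #2, #3, #6, #7, #10, #12

#1: not dominated.
#2: not dominated (best memory).
#3: not dominated.
#4: dominated by #2 (vCPUs 27≥24, price 73.64≤119.83, memory 251≥101).
#5: dominated by #2 (vCPUs 27≥21, price 73.64≤94.37, memory 251≥169).
#6: not dominated (best price).
#7: not dominated.
#8: dominated by #12 (vCPUs 58≥42, price 53.69≤110.29, memory 130≥24).
#9: dominated by #7 (vCPUs 36≥14, price 37.15≤50.46, memory 205≥92).
#10: not dominated.
#11: dominated by #2 (vCPUs 27≥16, price 73.64≤90.89, memory 251≥131).
#12: not dominated (best vCPUs).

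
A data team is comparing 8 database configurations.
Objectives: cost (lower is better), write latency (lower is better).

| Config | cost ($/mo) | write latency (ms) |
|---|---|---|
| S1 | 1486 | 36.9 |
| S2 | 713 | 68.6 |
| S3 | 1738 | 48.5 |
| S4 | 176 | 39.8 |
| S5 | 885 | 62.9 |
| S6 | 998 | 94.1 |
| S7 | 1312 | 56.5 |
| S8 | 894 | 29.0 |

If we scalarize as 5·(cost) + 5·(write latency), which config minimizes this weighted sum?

S1: 5·1486 + 5·36.9 = 7614.5
S2: 5·713 + 5·68.6 = 3908.0
S3: 5·1738 + 5·48.5 = 8932.5
S4: 5·176 + 5·39.8 = 1079.0
S5: 5·885 + 5·62.9 = 4739.5
S6: 5·998 + 5·94.1 = 5460.5
S7: 5·1312 + 5·56.5 = 6842.5
S8: 5·894 + 5·29.0 = 4615.0
Lowest: S4 at 1079.0.

S4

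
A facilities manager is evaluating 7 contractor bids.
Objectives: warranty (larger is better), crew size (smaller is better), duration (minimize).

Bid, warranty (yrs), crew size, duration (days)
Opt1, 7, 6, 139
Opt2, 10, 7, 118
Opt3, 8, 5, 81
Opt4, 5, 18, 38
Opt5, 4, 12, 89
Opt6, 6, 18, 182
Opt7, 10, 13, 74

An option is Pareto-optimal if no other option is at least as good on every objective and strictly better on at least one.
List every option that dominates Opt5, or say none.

Opt3

Opt3: warranty 8≥4, crew size 5≤12, duration 81≤89 — dominates Opt5.
Others (Opt1, Opt2, Opt4, Opt6, Opt7) are each worse than Opt5 on at least one objective.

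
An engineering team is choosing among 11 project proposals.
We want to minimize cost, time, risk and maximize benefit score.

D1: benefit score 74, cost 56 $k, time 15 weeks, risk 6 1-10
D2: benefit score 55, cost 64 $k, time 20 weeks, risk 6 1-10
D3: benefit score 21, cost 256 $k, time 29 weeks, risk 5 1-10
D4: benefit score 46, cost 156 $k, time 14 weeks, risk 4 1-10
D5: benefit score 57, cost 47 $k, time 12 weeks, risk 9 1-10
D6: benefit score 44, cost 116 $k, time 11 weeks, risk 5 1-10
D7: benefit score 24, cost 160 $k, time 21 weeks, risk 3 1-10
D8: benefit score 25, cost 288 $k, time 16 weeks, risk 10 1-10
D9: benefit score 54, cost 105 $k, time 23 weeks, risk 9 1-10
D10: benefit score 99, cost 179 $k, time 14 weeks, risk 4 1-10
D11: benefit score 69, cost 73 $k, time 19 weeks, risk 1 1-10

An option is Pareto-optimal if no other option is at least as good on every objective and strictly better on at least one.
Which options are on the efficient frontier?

D1: not dominated.
D2: dominated by D1 (benefit score 74≥55, cost 56≤64, time 15≤20, risk 6≤6).
D3: dominated by D4 (benefit score 46≥21, cost 156≤256, time 14≤29, risk 4≤5).
D4: not dominated.
D5: not dominated (best cost).
D6: not dominated (best time).
D7: dominated by D11 (benefit score 69≥24, cost 73≤160, time 19≤21, risk 1≤3).
D8: dominated by D1 (benefit score 74≥25, cost 56≤288, time 15≤16, risk 6≤10).
D9: dominated by D1 (benefit score 74≥54, cost 56≤105, time 15≤23, risk 6≤9).
D10: not dominated (best benefit score).
D11: not dominated (best risk).

D1, D4, D5, D6, D10, D11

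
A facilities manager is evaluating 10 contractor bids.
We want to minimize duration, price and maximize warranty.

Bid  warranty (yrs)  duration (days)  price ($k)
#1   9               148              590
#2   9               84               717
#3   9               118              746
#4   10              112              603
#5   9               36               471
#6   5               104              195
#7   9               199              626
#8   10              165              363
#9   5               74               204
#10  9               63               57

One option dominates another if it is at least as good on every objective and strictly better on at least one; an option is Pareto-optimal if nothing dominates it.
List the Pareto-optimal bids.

#4, #5, #8, #10

#1: dominated by #5 (warranty 9≥9, duration 36≤148, price 471≤590).
#2: dominated by #5 (warranty 9≥9, duration 36≤84, price 471≤717).
#3: dominated by #2 (warranty 9≥9, duration 84≤118, price 717≤746).
#4: not dominated.
#5: not dominated (best duration).
#6: dominated by #10 (warranty 9≥5, duration 63≤104, price 57≤195).
#7: dominated by #1 (warranty 9≥9, duration 148≤199, price 590≤626).
#8: not dominated.
#9: dominated by #10 (warranty 9≥5, duration 63≤74, price 57≤204).
#10: not dominated (best price).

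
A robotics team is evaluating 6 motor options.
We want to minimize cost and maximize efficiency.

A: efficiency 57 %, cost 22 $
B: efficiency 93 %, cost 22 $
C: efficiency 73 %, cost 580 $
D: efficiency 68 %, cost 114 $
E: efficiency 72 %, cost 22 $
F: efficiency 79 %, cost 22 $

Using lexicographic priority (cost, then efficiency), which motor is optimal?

First minimize cost: best is 22, kept {A, B, E, F}.
Then maximize efficiency: best is 93, kept {B}.

B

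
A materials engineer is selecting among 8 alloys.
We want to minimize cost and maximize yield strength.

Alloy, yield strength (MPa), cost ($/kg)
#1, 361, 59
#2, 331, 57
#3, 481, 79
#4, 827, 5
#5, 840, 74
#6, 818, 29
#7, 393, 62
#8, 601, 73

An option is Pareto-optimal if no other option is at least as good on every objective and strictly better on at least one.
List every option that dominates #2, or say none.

#4: yield strength 827≥331, cost 5≤57 — dominates #2.
#6: yield strength 818≥331, cost 29≤57 — dominates #2.
Others (#1, #3, #5, #7, #8) are each worse than #2 on at least one objective.

#4, #6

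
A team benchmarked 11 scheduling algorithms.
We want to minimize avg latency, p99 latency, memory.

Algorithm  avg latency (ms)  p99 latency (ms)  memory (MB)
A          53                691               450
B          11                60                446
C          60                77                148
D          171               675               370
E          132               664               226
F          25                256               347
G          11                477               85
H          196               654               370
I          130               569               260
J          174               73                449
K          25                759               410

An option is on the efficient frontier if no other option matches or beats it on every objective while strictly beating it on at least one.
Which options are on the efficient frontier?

A: dominated by B (avg latency 11≤53, p99 latency 60≤691, memory 446≤450).
B: not dominated (best p99 latency).
C: not dominated.
D: dominated by C (avg latency 60≤171, p99 latency 77≤675, memory 148≤370).
E: dominated by C (avg latency 60≤132, p99 latency 77≤664, memory 148≤226).
F: not dominated.
G: not dominated (best memory).
H: dominated by C (avg latency 60≤196, p99 latency 77≤654, memory 148≤370).
I: dominated by C (avg latency 60≤130, p99 latency 77≤569, memory 148≤260).
J: dominated by B (avg latency 11≤174, p99 latency 60≤73, memory 446≤449).
K: dominated by F (avg latency 25≤25, p99 latency 256≤759, memory 347≤410).

B, C, F, G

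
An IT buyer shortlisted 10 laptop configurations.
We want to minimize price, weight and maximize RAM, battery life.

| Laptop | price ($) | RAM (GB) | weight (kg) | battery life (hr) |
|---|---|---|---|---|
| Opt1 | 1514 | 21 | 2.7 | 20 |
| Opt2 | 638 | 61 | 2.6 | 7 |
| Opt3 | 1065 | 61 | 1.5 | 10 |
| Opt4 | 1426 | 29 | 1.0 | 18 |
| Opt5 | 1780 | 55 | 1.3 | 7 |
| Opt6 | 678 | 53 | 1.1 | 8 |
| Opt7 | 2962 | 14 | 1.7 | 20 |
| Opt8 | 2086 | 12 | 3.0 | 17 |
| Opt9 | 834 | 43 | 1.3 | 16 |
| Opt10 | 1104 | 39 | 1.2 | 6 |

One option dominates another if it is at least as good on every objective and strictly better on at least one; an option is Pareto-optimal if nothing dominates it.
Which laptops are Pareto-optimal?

Opt1: not dominated.
Opt2: not dominated (best price).
Opt3: not dominated.
Opt4: not dominated (best weight).
Opt5: not dominated.
Opt6: not dominated.
Opt7: not dominated.
Opt8: dominated by Opt1 (price 1514≤2086, RAM 21≥12, weight 2.7≤3.0, battery life 20≥17).
Opt9: not dominated.
Opt10: dominated by Opt6 (price 678≤1104, RAM 53≥39, weight 1.1≤1.2, battery life 8≥6).

Opt1, Opt2, Opt3, Opt4, Opt5, Opt6, Opt7, Opt9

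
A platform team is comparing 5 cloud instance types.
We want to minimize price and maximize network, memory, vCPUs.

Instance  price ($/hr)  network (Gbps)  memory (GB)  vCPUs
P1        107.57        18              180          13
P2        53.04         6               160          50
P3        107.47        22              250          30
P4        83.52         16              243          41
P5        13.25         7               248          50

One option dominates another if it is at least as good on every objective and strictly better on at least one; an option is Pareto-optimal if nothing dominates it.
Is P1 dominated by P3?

P3 vs P1: price 107.47≤107.57, network 22≥18, memory 250≥180, vCPUs 30≥13 — P3 is at least as good on every objective with at least one strict improvement.

Yes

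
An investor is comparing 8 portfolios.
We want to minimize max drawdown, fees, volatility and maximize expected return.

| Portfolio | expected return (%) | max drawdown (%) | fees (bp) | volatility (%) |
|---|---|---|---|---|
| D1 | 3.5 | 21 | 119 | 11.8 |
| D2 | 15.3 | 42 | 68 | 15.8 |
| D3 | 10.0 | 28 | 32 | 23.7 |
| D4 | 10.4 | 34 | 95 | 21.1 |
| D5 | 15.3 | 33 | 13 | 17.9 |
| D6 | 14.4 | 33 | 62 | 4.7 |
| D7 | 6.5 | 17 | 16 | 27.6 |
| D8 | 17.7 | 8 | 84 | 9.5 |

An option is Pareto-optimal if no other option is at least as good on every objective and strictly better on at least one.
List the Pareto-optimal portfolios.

D1: dominated by D8 (expected return 17.7≥3.5, max drawdown 8≤21, fees 84≤119, volatility 9.5≤11.8).
D2: not dominated.
D3: not dominated.
D4: dominated by D5 (expected return 15.3≥10.4, max drawdown 33≤34, fees 13≤95, volatility 17.9≤21.1).
D5: not dominated (best fees).
D6: not dominated (best volatility).
D7: not dominated.
D8: not dominated (best expected return).

D2, D3, D5, D6, D7, D8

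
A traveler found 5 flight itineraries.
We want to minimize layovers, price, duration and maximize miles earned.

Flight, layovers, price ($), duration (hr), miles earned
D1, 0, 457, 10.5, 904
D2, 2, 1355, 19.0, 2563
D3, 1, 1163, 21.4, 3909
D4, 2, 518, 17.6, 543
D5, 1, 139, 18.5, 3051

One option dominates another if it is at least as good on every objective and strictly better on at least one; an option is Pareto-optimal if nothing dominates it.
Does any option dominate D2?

Yes

D5 vs D2: layovers 1≤2, price 139≤1355, duration 18.5≤19.0, miles earned 3051≥2563 — D5 is at least as good on every objective and strictly better on at least one, so D5 dominates D2.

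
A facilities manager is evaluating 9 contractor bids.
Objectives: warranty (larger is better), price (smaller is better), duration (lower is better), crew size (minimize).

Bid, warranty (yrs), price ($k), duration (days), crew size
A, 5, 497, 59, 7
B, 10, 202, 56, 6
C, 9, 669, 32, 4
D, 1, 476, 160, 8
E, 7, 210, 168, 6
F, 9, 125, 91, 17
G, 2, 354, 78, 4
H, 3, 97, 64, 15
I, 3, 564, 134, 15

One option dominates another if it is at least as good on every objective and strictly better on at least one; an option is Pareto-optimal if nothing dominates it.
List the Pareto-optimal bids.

A: dominated by B (warranty 10≥5, price 202≤497, duration 56≤59, crew size 6≤7).
B: not dominated (best warranty).
C: not dominated (best duration).
D: dominated by B (warranty 10≥1, price 202≤476, duration 56≤160, crew size 6≤8).
E: dominated by B (warranty 10≥7, price 202≤210, duration 56≤168, crew size 6≤6).
F: not dominated.
G: not dominated.
H: not dominated (best price).
I: dominated by A (warranty 5≥3, price 497≤564, duration 59≤134, crew size 7≤15).

B, C, F, G, H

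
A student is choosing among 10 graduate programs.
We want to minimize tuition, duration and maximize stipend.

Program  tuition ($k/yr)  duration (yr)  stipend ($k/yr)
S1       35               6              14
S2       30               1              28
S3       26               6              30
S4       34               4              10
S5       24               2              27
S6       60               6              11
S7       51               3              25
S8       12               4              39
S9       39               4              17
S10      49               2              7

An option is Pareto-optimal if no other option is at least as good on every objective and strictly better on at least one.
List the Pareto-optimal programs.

S1: dominated by S2 (tuition 30≤35, duration 1≤6, stipend 28≥14).
S2: not dominated (best duration).
S3: dominated by S8 (tuition 12≤26, duration 4≤6, stipend 39≥30).
S4: dominated by S2 (tuition 30≤34, duration 1≤4, stipend 28≥10).
S5: not dominated.
S6: dominated by S1 (tuition 35≤60, duration 6≤6, stipend 14≥11).
S7: dominated by S2 (tuition 30≤51, duration 1≤3, stipend 28≥25).
S8: not dominated (best tuition).
S9: dominated by S2 (tuition 30≤39, duration 1≤4, stipend 28≥17).
S10: dominated by S2 (tuition 30≤49, duration 1≤2, stipend 28≥7).

S2, S5, S8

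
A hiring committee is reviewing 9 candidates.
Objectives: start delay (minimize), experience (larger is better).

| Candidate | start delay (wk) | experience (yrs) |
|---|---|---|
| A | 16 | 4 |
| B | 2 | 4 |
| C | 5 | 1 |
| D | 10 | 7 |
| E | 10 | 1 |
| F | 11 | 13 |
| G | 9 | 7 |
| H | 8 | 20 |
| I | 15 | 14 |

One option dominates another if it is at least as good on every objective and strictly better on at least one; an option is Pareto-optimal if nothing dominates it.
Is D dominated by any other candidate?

G vs D: start delay 9≤10, experience 7≥7 — G is at least as good on every objective and strictly better on at least one, so G dominates D.

Yes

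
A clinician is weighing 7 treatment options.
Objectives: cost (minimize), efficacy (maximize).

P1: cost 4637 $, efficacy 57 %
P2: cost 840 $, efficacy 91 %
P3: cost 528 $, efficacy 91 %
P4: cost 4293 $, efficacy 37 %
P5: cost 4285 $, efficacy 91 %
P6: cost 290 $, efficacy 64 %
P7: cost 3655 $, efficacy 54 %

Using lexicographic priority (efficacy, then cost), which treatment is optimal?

P3

First maximize efficacy: best is 91, kept {P2, P3, P5}.
Then minimize cost: best is 528, kept {P3}.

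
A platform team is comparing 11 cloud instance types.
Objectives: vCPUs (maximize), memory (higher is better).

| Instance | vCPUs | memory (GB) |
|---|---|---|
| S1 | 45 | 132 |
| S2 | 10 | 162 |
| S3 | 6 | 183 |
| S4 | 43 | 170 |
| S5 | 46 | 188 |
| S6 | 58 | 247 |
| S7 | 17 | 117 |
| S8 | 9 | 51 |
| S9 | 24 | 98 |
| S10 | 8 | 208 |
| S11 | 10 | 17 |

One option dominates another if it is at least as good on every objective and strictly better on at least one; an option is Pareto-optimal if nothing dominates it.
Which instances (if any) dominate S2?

S4, S5, S6

S4: vCPUs 43≥10, memory 170≥162 — dominates S2.
S5: vCPUs 46≥10, memory 188≥162 — dominates S2.
S6: vCPUs 58≥10, memory 247≥162 — dominates S2.
Others (S1, S3, S7, S8, S9, S10, S11) are each worse than S2 on at least one objective.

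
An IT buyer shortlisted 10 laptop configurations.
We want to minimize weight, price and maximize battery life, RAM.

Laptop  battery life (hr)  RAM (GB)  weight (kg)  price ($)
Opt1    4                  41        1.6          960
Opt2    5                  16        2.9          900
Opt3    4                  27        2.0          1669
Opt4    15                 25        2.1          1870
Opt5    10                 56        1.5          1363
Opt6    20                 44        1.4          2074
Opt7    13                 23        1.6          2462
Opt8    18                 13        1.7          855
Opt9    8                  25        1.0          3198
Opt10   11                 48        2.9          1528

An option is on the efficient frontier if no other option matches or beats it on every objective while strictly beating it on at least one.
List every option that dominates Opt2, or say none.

Opt1: worse on battery life (4 vs 5).
Opt3: worse on battery life (4 vs 5).
Opt4: worse on price (1870 vs 900).
Opt5: worse on price (1363 vs 900).
Opt6: worse on price (2074 vs 900).
Opt7: worse on price (2462 vs 900).
Opt8: worse on RAM (13 vs 16).
Opt9: worse on price (3198 vs 900).
Opt10: worse on price (1528 vs 900).
No option dominates Opt2.

none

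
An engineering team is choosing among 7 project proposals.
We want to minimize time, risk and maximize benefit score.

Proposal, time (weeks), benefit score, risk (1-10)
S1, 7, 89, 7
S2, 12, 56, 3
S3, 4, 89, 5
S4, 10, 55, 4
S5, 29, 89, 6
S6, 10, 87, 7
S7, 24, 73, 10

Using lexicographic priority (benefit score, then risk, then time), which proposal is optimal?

S3

First maximize benefit score: best is 89, kept {S1, S3, S5}.
Then minimize risk: best is 5, kept {S3}.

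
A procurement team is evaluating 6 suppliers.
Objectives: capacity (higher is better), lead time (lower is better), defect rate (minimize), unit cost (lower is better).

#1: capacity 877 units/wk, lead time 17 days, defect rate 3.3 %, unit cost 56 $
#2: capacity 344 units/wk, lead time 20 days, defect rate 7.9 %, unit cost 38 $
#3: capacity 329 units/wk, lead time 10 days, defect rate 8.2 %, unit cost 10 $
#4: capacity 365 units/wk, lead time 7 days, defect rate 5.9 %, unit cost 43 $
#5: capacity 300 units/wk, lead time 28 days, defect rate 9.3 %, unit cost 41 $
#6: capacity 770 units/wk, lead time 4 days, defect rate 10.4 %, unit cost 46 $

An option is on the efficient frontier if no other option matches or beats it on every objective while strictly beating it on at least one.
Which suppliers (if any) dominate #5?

#2: capacity 344≥300, lead time 20≤28, defect rate 7.9≤9.3, unit cost 38≤41 — dominates #5.
#3: capacity 329≥300, lead time 10≤28, defect rate 8.2≤9.3, unit cost 10≤41 — dominates #5.
Others (#1, #4, #6) are each worse than #5 on at least one objective.

#2, #3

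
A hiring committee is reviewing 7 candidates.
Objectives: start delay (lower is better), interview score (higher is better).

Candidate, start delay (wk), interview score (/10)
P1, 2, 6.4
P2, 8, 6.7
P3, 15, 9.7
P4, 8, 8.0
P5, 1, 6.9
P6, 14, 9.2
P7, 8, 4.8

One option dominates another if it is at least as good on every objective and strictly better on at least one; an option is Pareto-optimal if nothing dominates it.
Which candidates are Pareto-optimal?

P1: dominated by P5 (start delay 1≤2, interview score 6.9≥6.4).
P2: dominated by P4 (start delay 8≤8, interview score 8.0≥6.7).
P3: not dominated (best interview score).
P4: not dominated.
P5: not dominated (best start delay).
P6: not dominated.
P7: dominated by P1 (start delay 2≤8, interview score 6.4≥4.8).

P3, P4, P5, P6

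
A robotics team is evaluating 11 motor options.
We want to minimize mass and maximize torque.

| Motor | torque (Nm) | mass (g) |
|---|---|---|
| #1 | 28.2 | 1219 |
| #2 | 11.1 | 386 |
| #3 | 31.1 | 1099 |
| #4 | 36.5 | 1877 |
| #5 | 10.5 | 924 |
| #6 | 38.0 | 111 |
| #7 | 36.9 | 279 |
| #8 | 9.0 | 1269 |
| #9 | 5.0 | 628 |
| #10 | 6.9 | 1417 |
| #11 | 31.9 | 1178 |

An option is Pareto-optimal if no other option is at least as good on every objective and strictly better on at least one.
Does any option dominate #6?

No

#1: worse on torque (28.2 vs 38.0).
#2: worse on torque (11.1 vs 38.0).
#3: worse on torque (31.1 vs 38.0).
#4: worse on torque (36.5 vs 38.0).
#5: worse on torque (10.5 vs 38.0).
#7: worse on torque (36.9 vs 38.0).
#8: worse on torque (9.0 vs 38.0).
#9: worse on torque (5.0 vs 38.0).
#10: worse on torque (6.9 vs 38.0).
#11: worse on torque (31.9 vs 38.0).
No option is at least as good as #6 on every objective and strictly better on one.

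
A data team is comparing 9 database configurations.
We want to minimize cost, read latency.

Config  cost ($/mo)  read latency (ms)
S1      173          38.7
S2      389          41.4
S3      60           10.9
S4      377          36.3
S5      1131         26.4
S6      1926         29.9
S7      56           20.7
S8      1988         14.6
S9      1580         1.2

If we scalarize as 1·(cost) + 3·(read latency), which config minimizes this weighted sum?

S3

S1: 1·173 + 3·38.7 = 289.1
S2: 1·389 + 3·41.4 = 513.2
S3: 1·60 + 3·10.9 = 92.7
S4: 1·377 + 3·36.3 = 485.9
S5: 1·1131 + 3·26.4 = 1210.2
S6: 1·1926 + 3·29.9 = 2015.7
S7: 1·56 + 3·20.7 = 118.1
S8: 1·1988 + 3·14.6 = 2031.8
S9: 1·1580 + 3·1.2 = 1583.6
Lowest: S3 at 92.7.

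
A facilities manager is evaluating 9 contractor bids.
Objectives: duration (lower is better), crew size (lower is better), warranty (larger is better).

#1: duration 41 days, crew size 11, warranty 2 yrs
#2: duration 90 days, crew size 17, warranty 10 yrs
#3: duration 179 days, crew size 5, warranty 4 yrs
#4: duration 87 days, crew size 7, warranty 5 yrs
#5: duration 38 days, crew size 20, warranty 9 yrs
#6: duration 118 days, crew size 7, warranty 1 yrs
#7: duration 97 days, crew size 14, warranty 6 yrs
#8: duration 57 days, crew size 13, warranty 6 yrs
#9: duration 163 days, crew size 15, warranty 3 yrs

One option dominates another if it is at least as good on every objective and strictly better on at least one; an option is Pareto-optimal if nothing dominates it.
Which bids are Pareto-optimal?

#1: not dominated.
#2: not dominated (best warranty).
#3: not dominated (best crew size).
#4: not dominated.
#5: not dominated (best duration).
#6: dominated by #4 (duration 87≤118, crew size 7≤7, warranty 5≥1).
#7: dominated by #8 (duration 57≤97, crew size 13≤14, warranty 6≥6).
#8: not dominated.
#9: dominated by #4 (duration 87≤163, crew size 7≤15, warranty 5≥3).

#1, #2, #3, #4, #5, #8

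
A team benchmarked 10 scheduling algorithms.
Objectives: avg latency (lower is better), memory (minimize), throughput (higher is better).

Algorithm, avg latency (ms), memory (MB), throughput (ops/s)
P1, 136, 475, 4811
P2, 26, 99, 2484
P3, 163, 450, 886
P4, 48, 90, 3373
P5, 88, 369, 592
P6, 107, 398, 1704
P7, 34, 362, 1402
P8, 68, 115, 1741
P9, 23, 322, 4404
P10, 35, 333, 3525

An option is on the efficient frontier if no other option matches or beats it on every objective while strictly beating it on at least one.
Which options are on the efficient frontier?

P1, P2, P4, P9

P1: not dominated (best throughput).
P2: not dominated.
P3: dominated by P2 (avg latency 26≤163, memory 99≤450, throughput 2484≥886).
P4: not dominated (best memory).
P5: dominated by P2 (avg latency 26≤88, memory 99≤369, throughput 2484≥592).
P6: dominated by P2 (avg latency 26≤107, memory 99≤398, throughput 2484≥1704).
P7: dominated by P2 (avg latency 26≤34, memory 99≤362, throughput 2484≥1402).
P8: dominated by P2 (avg latency 26≤68, memory 99≤115, throughput 2484≥1741).
P9: not dominated (best avg latency).
P10: dominated by P9 (avg latency 23≤35, memory 322≤333, throughput 4404≥3525).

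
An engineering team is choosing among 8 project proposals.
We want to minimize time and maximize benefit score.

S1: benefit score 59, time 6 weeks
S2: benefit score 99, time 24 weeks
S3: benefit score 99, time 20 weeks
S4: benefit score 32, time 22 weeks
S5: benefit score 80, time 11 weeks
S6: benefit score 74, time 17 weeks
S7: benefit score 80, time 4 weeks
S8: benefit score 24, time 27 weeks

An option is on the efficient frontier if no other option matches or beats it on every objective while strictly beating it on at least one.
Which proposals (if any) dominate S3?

none

S1: worse on benefit score (59 vs 99).
S2: worse on time (24 vs 20).
S4: worse on benefit score (32 vs 99).
S5: worse on benefit score (80 vs 99).
S6: worse on benefit score (74 vs 99).
S7: worse on benefit score (80 vs 99).
S8: worse on benefit score (24 vs 99).
No option dominates S3.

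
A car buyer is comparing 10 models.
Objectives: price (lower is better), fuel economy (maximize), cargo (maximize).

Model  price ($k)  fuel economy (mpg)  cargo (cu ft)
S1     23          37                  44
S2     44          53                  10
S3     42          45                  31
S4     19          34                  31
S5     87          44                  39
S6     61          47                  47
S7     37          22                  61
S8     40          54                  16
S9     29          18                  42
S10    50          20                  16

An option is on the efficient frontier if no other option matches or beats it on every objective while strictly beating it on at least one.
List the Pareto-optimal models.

S1: not dominated.
S2: dominated by S8 (price 40≤44, fuel economy 54≥53, cargo 16≥10).
S3: not dominated.
S4: not dominated (best price).
S5: dominated by S6 (price 61≤87, fuel economy 47≥44, cargo 47≥39).
S6: not dominated.
S7: not dominated (best cargo).
S8: not dominated (best fuel economy).
S9: dominated by S1 (price 23≤29, fuel economy 37≥18, cargo 44≥42).
S10: dominated by S1 (price 23≤50, fuel economy 37≥20, cargo 44≥16).

S1, S3, S4, S6, S7, S8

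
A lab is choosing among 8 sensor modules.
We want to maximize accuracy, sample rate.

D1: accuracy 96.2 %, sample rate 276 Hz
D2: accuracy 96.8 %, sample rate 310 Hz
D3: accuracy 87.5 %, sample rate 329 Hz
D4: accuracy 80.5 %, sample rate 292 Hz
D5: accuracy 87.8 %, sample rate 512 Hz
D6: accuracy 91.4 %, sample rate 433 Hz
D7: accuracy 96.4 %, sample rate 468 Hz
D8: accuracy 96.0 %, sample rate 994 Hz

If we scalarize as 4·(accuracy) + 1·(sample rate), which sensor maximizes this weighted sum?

D1: 4·96.2 + 1·276 = 660.8
D2: 4·96.8 + 1·310 = 697.2
D3: 4·87.5 + 1·329 = 679.0
D4: 4·80.5 + 1·292 = 614.0
D5: 4·87.8 + 1·512 = 863.2
D6: 4·91.4 + 1·433 = 798.6
D7: 4·96.4 + 1·468 = 853.6
D8: 4·96.0 + 1·994 = 1378.0
Highest: D8 at 1378.0.

D8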